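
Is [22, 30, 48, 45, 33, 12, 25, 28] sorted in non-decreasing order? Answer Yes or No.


Check consecutive pairs:
  22 <= 30? True
  30 <= 48? True
  48 <= 45? False
  45 <= 33? False
  33 <= 12? False
  12 <= 25? True
  25 <= 28? True
3 consecutive pair(s) are out of order, so the list is not sorted.
Final answer: No


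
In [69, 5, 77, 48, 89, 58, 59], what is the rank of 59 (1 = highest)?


Sort descending: [89, 77, 69, 59, 58, 48, 5]
Find 59 in the sorted list.
59 is at position 4.
Final answer: 4


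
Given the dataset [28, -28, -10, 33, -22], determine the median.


First, sort the list: [-28, -22, -10, 28, 33]
The list has 5 elements (odd count).
The middle index is 2 (0-based), and the element there is -10.
Final answer: -10


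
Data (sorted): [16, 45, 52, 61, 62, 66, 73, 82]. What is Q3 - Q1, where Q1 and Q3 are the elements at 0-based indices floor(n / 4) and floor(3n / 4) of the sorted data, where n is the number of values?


The data has n = 8 elements.
Q1 index = floor(8 / 4) = floor(2) = 2; Q3 index = floor(3 * 8 / 4) = floor(6) = 6
Q1 = element at index 2 = 52
Q3 = element at index 6 = 73
IQR = 73 - 52 = 21
Final answer: 21


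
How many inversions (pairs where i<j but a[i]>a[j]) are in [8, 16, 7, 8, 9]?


For each element, count the later elements that are smaller than it:
  8 (index 0): smaller elements after it = [7] -> 1
  16 (index 1): smaller elements after it = [7, 8, 9] -> 3
  7 (index 2): smaller elements after it = [] -> 0
  8 (index 3): smaller elements after it = [] -> 0
Total inversions = 1 + 3 + 0 + 0 = 4
Final answer: 4


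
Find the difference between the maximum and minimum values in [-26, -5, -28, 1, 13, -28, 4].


Maximum value: 13
Minimum value: -28
Range = 13 - (-28) = 41
Final answer: 41


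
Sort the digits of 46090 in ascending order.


The number 46090 has digits: 4, 6, 0, 9, 0
Sorted: 0, 0, 4, 6, 9
Joining the sorted digits gives the result.
Final answer: 00469


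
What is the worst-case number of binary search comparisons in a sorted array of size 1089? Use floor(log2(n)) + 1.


Binary search halves the search space each step.
Maximum comparisons = floor(log2(1089)) + 1
log2(1089) = 10.0888
floor(log2(1089)) = 10, so 10 + 1 = 11
Final answer: 11


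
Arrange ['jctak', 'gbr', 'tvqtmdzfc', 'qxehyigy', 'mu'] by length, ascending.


Compute lengths:
  'jctak' has length 5
  'gbr' has length 3
  'tvqtmdzfc' has length 9
  'qxehyigy' has length 8
  'mu' has length 2
Lengths in increasing order: 2 < 3 < 5 < 8 < 9
Listing the words in that order gives the answer.
Final answer: ['mu', 'gbr', 'jctak', 'qxehyigy', 'tvqtmdzfc']


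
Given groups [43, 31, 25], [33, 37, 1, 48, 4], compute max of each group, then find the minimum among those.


Find max of each group:
  Group 1: [43, 31, 25] -> max = 43
  Group 2: [33, 37, 1, 48, 4] -> max = 48
Maxes: [43, 48]
Minimum of maxes = 43
Final answer: 43


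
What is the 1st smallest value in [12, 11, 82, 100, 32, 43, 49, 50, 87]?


Sort ascending: [11, 12, 32, 43, 49, 50, 82, 87, 100]
The 1st element (1-indexed) is at index 0.
Value = 11
Final answer: 11


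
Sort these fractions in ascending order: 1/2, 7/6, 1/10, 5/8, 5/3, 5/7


Convert to decimal for comparison:
  1/2 = 0.5
  7/6 = 1.1667
  1/10 = 0.1
  5/8 = 0.625
  5/3 = 1.6667
  5/7 = 0.7143
Decimals in increasing order: 0.1 < 0.5 < 0.625 < 0.7143 < 1.1667 < 1.6667
Writing each back as its fraction gives the sorted order.
Final answer: 1/10, 1/2, 5/8, 5/7, 7/6, 5/3


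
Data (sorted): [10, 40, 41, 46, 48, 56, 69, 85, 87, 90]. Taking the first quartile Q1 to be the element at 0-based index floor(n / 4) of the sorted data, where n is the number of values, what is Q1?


The list has n = 10 elements.
Q1 index = floor(10 / 4) = floor(2.5) = 2
Counting from index 0 in the sorted data, the element at index 2 is 41.
Final answer: 41


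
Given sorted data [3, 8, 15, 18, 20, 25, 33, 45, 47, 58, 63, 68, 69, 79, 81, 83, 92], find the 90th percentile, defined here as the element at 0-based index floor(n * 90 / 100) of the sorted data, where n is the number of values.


The dataset has n = 17 elements.
Index = floor(17 * 90 / 100) = floor(1530 / 100) = floor(15.3) = 15
Counting from index 0 in the sorted data, the element at index 15 is 83.
Final answer: 83


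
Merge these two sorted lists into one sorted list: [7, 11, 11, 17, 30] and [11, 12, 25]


List A: [7, 11, 11, 17, 30]
List B: [11, 12, 25]
Repeatedly compare the front elements and take the smaller:
  7 vs 11 -> take 7
  11 vs 11 -> take 11
  11 vs 11 -> take 11
  17 vs 11 -> take 11
  17 vs 12 -> take 12
  17 vs 25 -> take 17
  30 vs 25 -> take 25
  B is exhausted; append the rest of A: [30]
Final answer: [7, 11, 11, 11, 12, 17, 25, 30]


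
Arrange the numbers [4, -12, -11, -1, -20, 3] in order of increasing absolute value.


Compute absolute values:
  |4| = 4
  |-12| = 12
  |-11| = 11
  |-1| = 1
  |-20| = 20
  |3| = 3
Absolute values in increasing order: 1 < 3 < 4 < 11 < 12 < 20
Listing the original numbers in that order gives the answer.
Final answer: [-1, 3, 4, -11, -12, -20]


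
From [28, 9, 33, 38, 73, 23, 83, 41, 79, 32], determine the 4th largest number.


Sort descending: [83, 79, 73, 41, 38, 33, 32, 28, 23, 9]
The 4th element (1-indexed) is at index 3.
Value = 41
Final answer: 41


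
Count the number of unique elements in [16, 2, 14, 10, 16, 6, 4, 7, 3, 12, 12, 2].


List all unique values:
Distinct values: [2, 3, 4, 6, 7, 10, 12, 14, 16]
Count = 9
Final answer: 9


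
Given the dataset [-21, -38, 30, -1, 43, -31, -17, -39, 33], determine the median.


First, sort the list: [-39, -38, -31, -21, -17, -1, 30, 33, 43]
The list has 9 elements (odd count).
The middle index is 4 (0-based), and the element there is -17.
Final answer: -17


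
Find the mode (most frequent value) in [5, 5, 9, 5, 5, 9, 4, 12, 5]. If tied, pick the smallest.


Count the frequency of each value:
  4 appears 1 time(s)
  5 appears 5 time(s)
  9 appears 2 time(s)
  12 appears 1 time(s)
Maximum frequency is 5.
Only 5 reaches that frequency, so it is the mode.
Final answer: 5


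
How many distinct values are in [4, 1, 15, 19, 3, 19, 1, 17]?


List all unique values:
Distinct values: [1, 3, 4, 15, 17, 19]
Count = 6
Final answer: 6


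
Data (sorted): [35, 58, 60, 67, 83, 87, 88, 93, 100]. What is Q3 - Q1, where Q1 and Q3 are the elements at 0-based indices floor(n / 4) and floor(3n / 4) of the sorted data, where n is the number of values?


The data has n = 9 elements.
Q1 index = floor(9 / 4) = floor(2.25) = 2; Q3 index = floor(3 * 9 / 4) = floor(6.75) = 6
Q1 = element at index 2 = 60
Q3 = element at index 6 = 88
IQR = 88 - 60 = 28
Final answer: 28


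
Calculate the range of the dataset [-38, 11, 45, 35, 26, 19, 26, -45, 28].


Maximum value: 45
Minimum value: -45
Range = 45 - (-45) = 90
Final answer: 90


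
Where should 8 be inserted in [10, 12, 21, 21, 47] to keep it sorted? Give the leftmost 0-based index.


List is sorted: [10, 12, 21, 21, 47]
We need the leftmost position where 8 can be inserted, i.e. the first index whose element is >= 8 (or the end of the list if none is).
Binary search with low=0, high=5 (0-based indices):
  low=0, high=5, mid=2: a[2]=21 >= 8, so high = 2
  low=0, high=2, mid=1: a[1]=12 >= 8, so high = 1
  low=0, high=1, mid=0: a[0]=10 >= 8, so high = 0
Now low = high = 0, so the insertion index is 0.
Final answer: 0


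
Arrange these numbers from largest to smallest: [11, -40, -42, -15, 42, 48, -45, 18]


Original list: [11, -40, -42, -15, 42, 48, -45, 18]
Repeatedly take the largest remaining element:
  Remaining [11, -40, -42, -15, 42, 48, -45, 18] -> largest is 48
  Remaining [11, -40, -42, -15, 42, -45, 18] -> largest is 42
  Remaining [11, -40, -42, -15, -45, 18] -> largest is 18
  Remaining [11, -40, -42, -15, -45] -> largest is 11
  Remaining [-40, -42, -15, -45] -> largest is -15
  Remaining [-40, -42, -45] -> largest is -40
  Remaining [-42, -45] -> largest is -42
  Remaining [-45] -> largest is -45
Collecting the picks in order gives the descending list.
Final answer: [48, 42, 18, 11, -15, -40, -42, -45]


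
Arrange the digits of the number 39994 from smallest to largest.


The number 39994 has digits: 3, 9, 9, 9, 4
Sorted: 3, 4, 9, 9, 9
Joining the sorted digits gives the result.
Final answer: 34999


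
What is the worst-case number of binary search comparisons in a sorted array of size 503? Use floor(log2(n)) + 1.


Binary search halves the search space each step.
Maximum comparisons = floor(log2(503)) + 1
log2(503) = 8.9744
floor(log2(503)) = 8, so 8 + 1 = 9
Final answer: 9


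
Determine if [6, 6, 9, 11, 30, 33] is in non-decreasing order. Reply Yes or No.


Check consecutive pairs:
  6 <= 6? True
  6 <= 9? True
  9 <= 11? True
  11 <= 30? True
  30 <= 33? True
Every consecutive pair is in order, so the list is non-decreasing.
Final answer: Yes


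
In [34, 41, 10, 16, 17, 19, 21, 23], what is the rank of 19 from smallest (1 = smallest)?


Sort ascending: [10, 16, 17, 19, 21, 23, 34, 41]
Find 19 in the sorted list.
19 is at position 4 (1-indexed).
Final answer: 4


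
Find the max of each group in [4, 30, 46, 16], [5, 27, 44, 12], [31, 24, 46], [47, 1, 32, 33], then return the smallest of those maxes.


Find max of each group:
  Group 1: [4, 30, 46, 16] -> max = 46
  Group 2: [5, 27, 44, 12] -> max = 44
  Group 3: [31, 24, 46] -> max = 46
  Group 4: [47, 1, 32, 33] -> max = 47
Maxes: [46, 44, 46, 47]
Minimum of maxes = 44
Final answer: 44


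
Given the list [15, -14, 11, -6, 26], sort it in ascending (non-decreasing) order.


Original list: [15, -14, 11, -6, 26]
Repeatedly take the smallest remaining element:
  Remaining [15, -14, 11, -6, 26] -> smallest is -14
  Remaining [15, 11, -6, 26] -> smallest is -6
  Remaining [15, 11, 26] -> smallest is 11
  Remaining [15, 26] -> smallest is 15
  Remaining [26] -> smallest is 26
Collecting the picks in order gives the sorted list.
Final answer: [-14, -6, 11, 15, 26]


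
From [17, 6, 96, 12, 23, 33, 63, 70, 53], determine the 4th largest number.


Sort descending: [96, 70, 63, 53, 33, 23, 17, 12, 6]
The 4th element (1-indexed) is at index 3.
Value = 53
Final answer: 53


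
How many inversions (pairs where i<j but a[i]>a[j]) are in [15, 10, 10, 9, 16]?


For each element, count the later elements that are smaller than it:
  15 (index 0): smaller elements after it = [10, 10, 9] -> 3
  10 (index 1): smaller elements after it = [9] -> 1
  10 (index 2): smaller elements after it = [9] -> 1
  9 (index 3): smaller elements after it = [] -> 0
Total inversions = 3 + 1 + 1 + 0 = 5
Final answer: 5


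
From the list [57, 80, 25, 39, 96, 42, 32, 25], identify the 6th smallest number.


Sort ascending: [25, 25, 32, 39, 42, 57, 80, 96]
The 6th element (1-indexed) is at index 5.
Value = 57
Final answer: 57


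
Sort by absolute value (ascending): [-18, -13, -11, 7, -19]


Compute absolute values:
  |-18| = 18
  |-13| = 13
  |-11| = 11
  |7| = 7
  |-19| = 19
Absolute values in increasing order: 7 < 11 < 13 < 18 < 19
Listing the original numbers in that order gives the answer.
Final answer: [7, -11, -13, -18, -19]


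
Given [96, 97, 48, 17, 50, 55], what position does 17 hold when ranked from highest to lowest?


Sort descending: [97, 96, 55, 50, 48, 17]
Find 17 in the sorted list.
17 is at position 6.
Final answer: 6


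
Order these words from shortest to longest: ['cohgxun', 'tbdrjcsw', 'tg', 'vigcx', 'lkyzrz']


Compute lengths:
  'cohgxun' has length 7
  'tbdrjcsw' has length 8
  'tg' has length 2
  'vigcx' has length 5
  'lkyzrz' has length 6
Lengths in increasing order: 2 < 5 < 6 < 7 < 8
Listing the words in that order gives the answer.
Final answer: ['tg', 'vigcx', 'lkyzrz', 'cohgxun', 'tbdrjcsw']


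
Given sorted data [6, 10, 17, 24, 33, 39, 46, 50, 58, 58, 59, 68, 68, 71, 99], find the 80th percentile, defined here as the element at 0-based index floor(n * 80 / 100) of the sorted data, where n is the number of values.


The dataset has n = 15 elements.
Index = floor(15 * 80 / 100) = floor(1200 / 100) = floor(12) = 12
Counting from index 0 in the sorted data, the element at index 12 is 68.
Final answer: 68


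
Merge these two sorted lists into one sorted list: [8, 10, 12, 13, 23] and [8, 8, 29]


List A: [8, 10, 12, 13, 23]
List B: [8, 8, 29]
Repeatedly compare the front elements and take the smaller:
  8 vs 8 -> take 8
  10 vs 8 -> take 8
  10 vs 8 -> take 8
  10 vs 29 -> take 10
  12 vs 29 -> take 12
  13 vs 29 -> take 13
  23 vs 29 -> take 23
  A is exhausted; append the rest of B: [29]
Final answer: [8, 8, 8, 10, 12, 13, 23, 29]


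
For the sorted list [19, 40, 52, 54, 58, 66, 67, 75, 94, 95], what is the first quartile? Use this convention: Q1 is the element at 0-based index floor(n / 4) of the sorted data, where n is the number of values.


The list has n = 10 elements.
Q1 index = floor(10 / 4) = floor(2.5) = 2
Counting from index 0 in the sorted data, the element at index 2 is 52.
Final answer: 52


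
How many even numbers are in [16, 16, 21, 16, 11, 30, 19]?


Check each element:
  16 is even
  16 is even
  21 is odd
  16 is even
  11 is odd
  30 is even
  19 is odd
Evens: [16, 16, 16, 30]
Count of evens = 4
Final answer: 4


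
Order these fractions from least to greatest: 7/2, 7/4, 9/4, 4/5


Convert to decimal for comparison:
  7/2 = 3.5
  7/4 = 1.75
  9/4 = 2.25
  4/5 = 0.8
Decimals in increasing order: 0.8 < 1.75 < 2.25 < 3.5
Writing each back as its fraction gives the sorted order.
Final answer: 4/5, 7/4, 9/4, 7/2


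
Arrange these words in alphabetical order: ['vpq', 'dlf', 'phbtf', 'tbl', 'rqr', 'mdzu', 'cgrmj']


Compare strings character by character (the first differing letter decides):
  'cgrmj' < 'dlf' since 'c' < 'd' at position 1
  'dlf' < 'mdzu' since 'd' < 'm' at position 1
  'mdzu' < 'phbtf' since 'm' < 'p' at position 1
  'phbtf' < 'rqr' since 'p' < 'r' at position 1
  'rqr' < 'tbl' since 'r' < 't' at position 1
  'tbl' < 'vpq' since 't' < 'v' at position 1
Chaining these comparisons gives the alphabetical order.
Final answer: ['cgrmj', 'dlf', 'mdzu', 'phbtf', 'rqr', 'tbl', 'vpq']


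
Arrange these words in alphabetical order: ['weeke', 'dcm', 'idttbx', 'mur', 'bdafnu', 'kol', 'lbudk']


Compare strings character by character (the first differing letter decides):
  'bdafnu' < 'dcm' since 'b' < 'd' at position 1
  'dcm' < 'idttbx' since 'd' < 'i' at position 1
  'idttbx' < 'kol' since 'i' < 'k' at position 1
  'kol' < 'lbudk' since 'k' < 'l' at position 1
  'lbudk' < 'mur' since 'l' < 'm' at position 1
  'mur' < 'weeke' since 'm' < 'w' at position 1
Chaining these comparisons gives the alphabetical order.
Final answer: ['bdafnu', 'dcm', 'idttbx', 'kol', 'lbudk', 'mur', 'weeke']


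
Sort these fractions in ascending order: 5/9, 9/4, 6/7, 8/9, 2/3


Convert to decimal for comparison:
  5/9 = 0.5556
  9/4 = 2.25
  6/7 = 0.8571
  8/9 = 0.8889
  2/3 = 0.6667
Decimals in increasing order: 0.5556 < 0.6667 < 0.8571 < 0.8889 < 2.25
Writing each back as its fraction gives the sorted order.
Final answer: 5/9, 2/3, 6/7, 8/9, 9/4


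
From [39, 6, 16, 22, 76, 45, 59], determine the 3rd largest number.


Sort descending: [76, 59, 45, 39, 22, 16, 6]
The 3rd element (1-indexed) is at index 2.
Value = 45
Final answer: 45


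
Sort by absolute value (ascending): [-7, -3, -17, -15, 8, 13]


Compute absolute values:
  |-7| = 7
  |-3| = 3
  |-17| = 17
  |-15| = 15
  |8| = 8
  |13| = 13
Absolute values in increasing order: 3 < 7 < 8 < 13 < 15 < 17
Listing the original numbers in that order gives the answer.
Final answer: [-3, -7, 8, 13, -15, -17]


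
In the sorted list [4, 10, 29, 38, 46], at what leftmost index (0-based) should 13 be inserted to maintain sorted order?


List is sorted: [4, 10, 29, 38, 46]
We need the leftmost position where 13 can be inserted, i.e. the first index whose element is >= 13 (or the end of the list if none is).
Binary search with low=0, high=5 (0-based indices):
  low=0, high=5, mid=2: a[2]=29 >= 13, so high = 2
  low=0, high=2, mid=1: a[1]=10 < 13, so low = 2
Now low = high = 2, so the insertion index is 2.
Final answer: 2


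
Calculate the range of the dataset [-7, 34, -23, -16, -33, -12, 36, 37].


Maximum value: 37
Minimum value: -33
Range = 37 - (-33) = 70
Final answer: 70


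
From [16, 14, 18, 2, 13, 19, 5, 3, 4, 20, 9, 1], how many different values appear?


List all unique values:
Distinct values: [1, 2, 3, 4, 5, 9, 13, 14, 16, 18, 19, 20]
Count = 12
Final answer: 12


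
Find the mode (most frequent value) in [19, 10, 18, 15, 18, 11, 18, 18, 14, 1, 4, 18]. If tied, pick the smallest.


Count the frequency of each value:
  1 appears 1 time(s)
  4 appears 1 time(s)
  10 appears 1 time(s)
  11 appears 1 time(s)
  14 appears 1 time(s)
  15 appears 1 time(s)
  18 appears 5 time(s)
  19 appears 1 time(s)
Maximum frequency is 5.
Only 18 reaches that frequency, so it is the mode.
Final answer: 18


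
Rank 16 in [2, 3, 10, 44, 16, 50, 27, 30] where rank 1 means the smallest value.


Sort ascending: [2, 3, 10, 16, 27, 30, 44, 50]
Find 16 in the sorted list.
16 is at position 4 (1-indexed).
Final answer: 4


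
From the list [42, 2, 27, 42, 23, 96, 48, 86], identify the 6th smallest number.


Sort ascending: [2, 23, 27, 42, 42, 48, 86, 96]
The 6th element (1-indexed) is at index 5.
Value = 48
Final answer: 48


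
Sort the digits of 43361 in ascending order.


The number 43361 has digits: 4, 3, 3, 6, 1
Sorted: 1, 3, 3, 4, 6
Joining the sorted digits gives the result.
Final answer: 13346


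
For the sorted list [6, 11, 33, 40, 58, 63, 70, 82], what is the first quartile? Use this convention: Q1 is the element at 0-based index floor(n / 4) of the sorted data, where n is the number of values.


The list has n = 8 elements.
Q1 index = floor(8 / 4) = floor(2) = 2
Counting from index 0 in the sorted data, the element at index 2 is 33.
Final answer: 33


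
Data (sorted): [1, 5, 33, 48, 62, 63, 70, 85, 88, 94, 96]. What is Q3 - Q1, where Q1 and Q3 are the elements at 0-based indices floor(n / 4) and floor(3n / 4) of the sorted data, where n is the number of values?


The data has n = 11 elements.
Q1 index = floor(11 / 4) = floor(2.75) = 2; Q3 index = floor(3 * 11 / 4) = floor(8.25) = 8
Q1 = element at index 2 = 33
Q3 = element at index 8 = 88
IQR = 88 - 33 = 55
Final answer: 55


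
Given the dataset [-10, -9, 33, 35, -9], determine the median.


First, sort the list: [-10, -9, -9, 33, 35]
The list has 5 elements (odd count).
The middle index is 2 (0-based), and the element there is -9.
Final answer: -9


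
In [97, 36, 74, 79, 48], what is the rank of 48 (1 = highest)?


Sort descending: [97, 79, 74, 48, 36]
Find 48 in the sorted list.
48 is at position 4.
Final answer: 4


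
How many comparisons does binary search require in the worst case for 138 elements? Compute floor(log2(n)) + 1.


Binary search halves the search space each step.
Maximum comparisons = floor(log2(138)) + 1
log2(138) = 7.1085
floor(log2(138)) = 7, so 7 + 1 = 8
Final answer: 8


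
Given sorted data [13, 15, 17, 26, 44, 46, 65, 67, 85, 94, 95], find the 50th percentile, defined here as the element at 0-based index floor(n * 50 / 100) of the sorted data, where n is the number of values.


The dataset has n = 11 elements.
Index = floor(11 * 50 / 100) = floor(550 / 100) = floor(5.5) = 5
Counting from index 0 in the sorted data, the element at index 5 is 46.
Final answer: 46


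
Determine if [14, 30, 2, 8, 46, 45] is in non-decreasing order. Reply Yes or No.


Check consecutive pairs:
  14 <= 30? True
  30 <= 2? False
  2 <= 8? True
  8 <= 46? True
  46 <= 45? False
2 consecutive pair(s) are out of order, so the list is not sorted.
Final answer: No


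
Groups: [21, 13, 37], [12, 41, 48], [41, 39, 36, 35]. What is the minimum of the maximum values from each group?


Find max of each group:
  Group 1: [21, 13, 37] -> max = 37
  Group 2: [12, 41, 48] -> max = 48
  Group 3: [41, 39, 36, 35] -> max = 41
Maxes: [37, 48, 41]
Minimum of maxes = 37
Final answer: 37


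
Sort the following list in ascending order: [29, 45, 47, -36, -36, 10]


Original list: [29, 45, 47, -36, -36, 10]
Repeatedly take the smallest remaining element:
  Remaining [29, 45, 47, -36, -36, 10] -> smallest is -36
  Remaining [29, 45, 47, -36, 10] -> smallest is -36
  Remaining [29, 45, 47, 10] -> smallest is 10
  Remaining [29, 45, 47] -> smallest is 29
  Remaining [45, 47] -> smallest is 45
  Remaining [47] -> smallest is 47
Collecting the picks in order gives the sorted list.
Final answer: [-36, -36, 10, 29, 45, 47]


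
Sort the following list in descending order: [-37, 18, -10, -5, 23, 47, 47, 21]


Original list: [-37, 18, -10, -5, 23, 47, 47, 21]
Repeatedly take the largest remaining element:
  Remaining [-37, 18, -10, -5, 23, 47, 47, 21] -> largest is 47
  Remaining [-37, 18, -10, -5, 23, 47, 21] -> largest is 47
  Remaining [-37, 18, -10, -5, 23, 21] -> largest is 23
  Remaining [-37, 18, -10, -5, 21] -> largest is 21
  Remaining [-37, 18, -10, -5] -> largest is 18
  Remaining [-37, -10, -5] -> largest is -5
  Remaining [-37, -10] -> largest is -10
  Remaining [-37] -> largest is -37
Collecting the picks in order gives the descending list.
Final answer: [47, 47, 23, 21, 18, -5, -10, -37]


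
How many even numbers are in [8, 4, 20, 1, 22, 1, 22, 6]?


Check each element:
  8 is even
  4 is even
  20 is even
  1 is odd
  22 is even
  1 is odd
  22 is even
  6 is even
Evens: [8, 4, 20, 22, 22, 6]
Count of evens = 6
Final answer: 6


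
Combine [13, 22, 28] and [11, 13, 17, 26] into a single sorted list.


List A: [13, 22, 28]
List B: [11, 13, 17, 26]
Repeatedly compare the front elements and take the smaller:
  13 vs 11 -> take 11
  13 vs 13 -> take 13
  22 vs 13 -> take 13
  22 vs 17 -> take 17
  22 vs 26 -> take 22
  28 vs 26 -> take 26
  B is exhausted; append the rest of A: [28]
Final answer: [11, 13, 13, 17, 22, 26, 28]


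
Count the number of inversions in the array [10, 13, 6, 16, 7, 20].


For each element, count the later elements that are smaller than it:
  10 (index 0): smaller elements after it = [6, 7] -> 2
  13 (index 1): smaller elements after it = [6, 7] -> 2
  6 (index 2): smaller elements after it = [] -> 0
  16 (index 3): smaller elements after it = [7] -> 1
  7 (index 4): smaller elements after it = [] -> 0
Total inversions = 2 + 2 + 0 + 1 + 0 = 5
Final answer: 5


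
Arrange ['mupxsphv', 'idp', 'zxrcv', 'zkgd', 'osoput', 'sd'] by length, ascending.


Compute lengths:
  'mupxsphv' has length 8
  'idp' has length 3
  'zxrcv' has length 5
  'zkgd' has length 4
  'osoput' has length 6
  'sd' has length 2
Lengths in increasing order: 2 < 3 < 4 < 5 < 6 < 8
Listing the words in that order gives the answer.
Final answer: ['sd', 'idp', 'zkgd', 'zxrcv', 'osoput', 'mupxsphv']


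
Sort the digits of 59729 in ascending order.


The number 59729 has digits: 5, 9, 7, 2, 9
Sorted: 2, 5, 7, 9, 9
Joining the sorted digits gives the result.
Final answer: 25799


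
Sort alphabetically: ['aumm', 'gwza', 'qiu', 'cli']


Compare strings character by character (the first differing letter decides):
  'aumm' < 'cli' since 'a' < 'c' at position 1
  'cli' < 'gwza' since 'c' < 'g' at position 1
  'gwza' < 'qiu' since 'g' < 'q' at position 1
Chaining these comparisons gives the alphabetical order.
Final answer: ['aumm', 'cli', 'gwza', 'qiu']


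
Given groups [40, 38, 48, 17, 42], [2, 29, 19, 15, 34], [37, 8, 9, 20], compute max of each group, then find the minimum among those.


Find max of each group:
  Group 1: [40, 38, 48, 17, 42] -> max = 48
  Group 2: [2, 29, 19, 15, 34] -> max = 34
  Group 3: [37, 8, 9, 20] -> max = 37
Maxes: [48, 34, 37]
Minimum of maxes = 34
Final answer: 34


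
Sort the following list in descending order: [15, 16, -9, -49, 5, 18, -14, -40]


Original list: [15, 16, -9, -49, 5, 18, -14, -40]
Repeatedly take the largest remaining element:
  Remaining [15, 16, -9, -49, 5, 18, -14, -40] -> largest is 18
  Remaining [15, 16, -9, -49, 5, -14, -40] -> largest is 16
  Remaining [15, -9, -49, 5, -14, -40] -> largest is 15
  Remaining [-9, -49, 5, -14, -40] -> largest is 5
  Remaining [-9, -49, -14, -40] -> largest is -9
  Remaining [-49, -14, -40] -> largest is -14
  Remaining [-49, -40] -> largest is -40
  Remaining [-49] -> largest is -49
Collecting the picks in order gives the descending list.
Final answer: [18, 16, 15, 5, -9, -14, -40, -49]


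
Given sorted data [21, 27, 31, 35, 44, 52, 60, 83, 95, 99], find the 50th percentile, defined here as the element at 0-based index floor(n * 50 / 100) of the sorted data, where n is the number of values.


The dataset has n = 10 elements.
Index = floor(10 * 50 / 100) = floor(500 / 100) = floor(5) = 5
Counting from index 0 in the sorted data, the element at index 5 is 52.
Final answer: 52


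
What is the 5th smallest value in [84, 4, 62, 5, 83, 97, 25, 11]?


Sort ascending: [4, 5, 11, 25, 62, 83, 84, 97]
The 5th element (1-indexed) is at index 4.
Value = 62
Final answer: 62


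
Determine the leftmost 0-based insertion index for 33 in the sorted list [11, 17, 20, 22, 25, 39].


List is sorted: [11, 17, 20, 22, 25, 39]
We need the leftmost position where 33 can be inserted, i.e. the first index whose element is >= 33 (or the end of the list if none is).
Binary search with low=0, high=6 (0-based indices):
  low=0, high=6, mid=3: a[3]=22 < 33, so low = 4
  low=4, high=6, mid=5: a[5]=39 >= 33, so high = 5
  low=4, high=5, mid=4: a[4]=25 < 33, so low = 5
Now low = high = 5, so the insertion index is 5.
Final answer: 5


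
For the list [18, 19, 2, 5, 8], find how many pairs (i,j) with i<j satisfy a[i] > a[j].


For each element, count the later elements that are smaller than it:
  18 (index 0): smaller elements after it = [2, 5, 8] -> 3
  19 (index 1): smaller elements after it = [2, 5, 8] -> 3
  2 (index 2): smaller elements after it = [] -> 0
  5 (index 3): smaller elements after it = [] -> 0
Total inversions = 3 + 3 + 0 + 0 = 6
Final answer: 6


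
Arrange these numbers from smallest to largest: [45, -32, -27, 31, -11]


Original list: [45, -32, -27, 31, -11]
Repeatedly take the smallest remaining element:
  Remaining [45, -32, -27, 31, -11] -> smallest is -32
  Remaining [45, -27, 31, -11] -> smallest is -27
  Remaining [45, 31, -11] -> smallest is -11
  Remaining [45, 31] -> smallest is 31
  Remaining [45] -> smallest is 45
Collecting the picks in order gives the sorted list.
Final answer: [-32, -27, -11, 31, 45]


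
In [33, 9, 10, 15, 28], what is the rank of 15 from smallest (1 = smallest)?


Sort ascending: [9, 10, 15, 28, 33]
Find 15 in the sorted list.
15 is at position 3 (1-indexed).
Final answer: 3


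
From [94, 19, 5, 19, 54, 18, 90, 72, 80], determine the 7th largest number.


Sort descending: [94, 90, 80, 72, 54, 19, 19, 18, 5]
The 7th element (1-indexed) is at index 6.
Value = 19
Final answer: 19


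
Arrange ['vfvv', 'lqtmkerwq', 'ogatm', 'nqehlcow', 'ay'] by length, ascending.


Compute lengths:
  'vfvv' has length 4
  'lqtmkerwq' has length 9
  'ogatm' has length 5
  'nqehlcow' has length 8
  'ay' has length 2
Lengths in increasing order: 2 < 4 < 5 < 8 < 9
Listing the words in that order gives the answer.
Final answer: ['ay', 'vfvv', 'ogatm', 'nqehlcow', 'lqtmkerwq']


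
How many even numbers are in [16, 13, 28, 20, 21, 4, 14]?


Check each element:
  16 is even
  13 is odd
  28 is even
  20 is even
  21 is odd
  4 is even
  14 is even
Evens: [16, 28, 20, 4, 14]
Count of evens = 5
Final answer: 5


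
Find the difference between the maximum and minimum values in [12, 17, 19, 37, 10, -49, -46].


Maximum value: 37
Minimum value: -49
Range = 37 - (-49) = 86
Final answer: 86


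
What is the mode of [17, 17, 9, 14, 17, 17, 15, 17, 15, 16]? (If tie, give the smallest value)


Count the frequency of each value:
  9 appears 1 time(s)
  14 appears 1 time(s)
  15 appears 2 time(s)
  16 appears 1 time(s)
  17 appears 5 time(s)
Maximum frequency is 5.
Only 17 reaches that frequency, so it is the mode.
Final answer: 17


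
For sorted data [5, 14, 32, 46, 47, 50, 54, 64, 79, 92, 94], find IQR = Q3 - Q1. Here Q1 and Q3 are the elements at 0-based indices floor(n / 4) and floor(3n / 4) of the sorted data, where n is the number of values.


The data has n = 11 elements.
Q1 index = floor(11 / 4) = floor(2.75) = 2; Q3 index = floor(3 * 11 / 4) = floor(8.25) = 8
Q1 = element at index 2 = 32
Q3 = element at index 8 = 79
IQR = 79 - 32 = 47
Final answer: 47


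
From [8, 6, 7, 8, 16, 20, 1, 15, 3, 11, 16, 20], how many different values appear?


List all unique values:
Distinct values: [1, 3, 6, 7, 8, 11, 15, 16, 20]
Count = 9
Final answer: 9


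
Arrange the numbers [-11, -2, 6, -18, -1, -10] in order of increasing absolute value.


Compute absolute values:
  |-11| = 11
  |-2| = 2
  |6| = 6
  |-18| = 18
  |-1| = 1
  |-10| = 10
Absolute values in increasing order: 1 < 2 < 6 < 10 < 11 < 18
Listing the original numbers in that order gives the answer.
Final answer: [-1, -2, 6, -10, -11, -18]


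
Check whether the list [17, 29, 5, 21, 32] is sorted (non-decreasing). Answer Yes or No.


Check consecutive pairs:
  17 <= 29? True
  29 <= 5? False
  5 <= 21? True
  21 <= 32? True
1 consecutive pair(s) are out of order, so the list is not sorted.
Final answer: No


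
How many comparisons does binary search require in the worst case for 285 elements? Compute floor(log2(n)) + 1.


Binary search halves the search space each step.
Maximum comparisons = floor(log2(285)) + 1
log2(285) = 8.1548
floor(log2(285)) = 8, so 8 + 1 = 9
Final answer: 9


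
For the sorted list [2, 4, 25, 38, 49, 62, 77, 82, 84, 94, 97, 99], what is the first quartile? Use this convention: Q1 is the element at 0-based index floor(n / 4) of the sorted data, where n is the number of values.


The list has n = 12 elements.
Q1 index = floor(12 / 4) = floor(3) = 3
Counting from index 0 in the sorted data, the element at index 3 is 38.
Final answer: 38


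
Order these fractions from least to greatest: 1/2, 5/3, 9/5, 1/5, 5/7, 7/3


Convert to decimal for comparison:
  1/2 = 0.5
  5/3 = 1.6667
  9/5 = 1.8
  1/5 = 0.2
  5/7 = 0.7143
  7/3 = 2.3333
Decimals in increasing order: 0.2 < 0.5 < 0.7143 < 1.6667 < 1.8 < 2.3333
Writing each back as its fraction gives the sorted order.
Final answer: 1/5, 1/2, 5/7, 5/3, 9/5, 7/3


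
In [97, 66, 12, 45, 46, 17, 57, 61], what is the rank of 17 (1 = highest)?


Sort descending: [97, 66, 61, 57, 46, 45, 17, 12]
Find 17 in the sorted list.
17 is at position 7.
Final answer: 7


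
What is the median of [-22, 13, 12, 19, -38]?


First, sort the list: [-38, -22, 12, 13, 19]
The list has 5 elements (odd count).
The middle index is 2 (0-based), and the element there is 12.
Final answer: 12


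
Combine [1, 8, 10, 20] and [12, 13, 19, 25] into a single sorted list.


List A: [1, 8, 10, 20]
List B: [12, 13, 19, 25]
Repeatedly compare the front elements and take the smaller:
  1 vs 12 -> take 1
  8 vs 12 -> take 8
  10 vs 12 -> take 10
  20 vs 12 -> take 12
  20 vs 13 -> take 13
  20 vs 19 -> take 19
  20 vs 25 -> take 20
  A is exhausted; append the rest of B: [25]
Final answer: [1, 8, 10, 12, 13, 19, 20, 25]


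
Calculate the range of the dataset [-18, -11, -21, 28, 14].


Maximum value: 28
Minimum value: -21
Range = 28 - (-21) = 49
Final answer: 49


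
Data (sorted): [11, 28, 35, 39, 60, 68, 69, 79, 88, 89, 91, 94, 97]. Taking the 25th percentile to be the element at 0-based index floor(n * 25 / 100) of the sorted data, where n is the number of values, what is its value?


The dataset has n = 13 elements.
Index = floor(13 * 25 / 100) = floor(325 / 100) = floor(3.25) = 3
Counting from index 0 in the sorted data, the element at index 3 is 39.
Final answer: 39


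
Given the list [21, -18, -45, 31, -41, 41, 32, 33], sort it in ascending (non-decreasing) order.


Original list: [21, -18, -45, 31, -41, 41, 32, 33]
Repeatedly take the smallest remaining element:
  Remaining [21, -18, -45, 31, -41, 41, 32, 33] -> smallest is -45
  Remaining [21, -18, 31, -41, 41, 32, 33] -> smallest is -41
  Remaining [21, -18, 31, 41, 32, 33] -> smallest is -18
  Remaining [21, 31, 41, 32, 33] -> smallest is 21
  Remaining [31, 41, 32, 33] -> smallest is 31
  Remaining [41, 32, 33] -> smallest is 32
  Remaining [41, 33] -> smallest is 33
  Remaining [41] -> smallest is 41
Collecting the picks in order gives the sorted list.
Final answer: [-45, -41, -18, 21, 31, 32, 33, 41]


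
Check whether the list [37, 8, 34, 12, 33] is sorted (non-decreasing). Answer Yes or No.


Check consecutive pairs:
  37 <= 8? False
  8 <= 34? True
  34 <= 12? False
  12 <= 33? True
2 consecutive pair(s) are out of order, so the list is not sorted.
Final answer: No


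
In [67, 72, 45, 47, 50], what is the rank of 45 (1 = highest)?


Sort descending: [72, 67, 50, 47, 45]
Find 45 in the sorted list.
45 is at position 5.
Final answer: 5


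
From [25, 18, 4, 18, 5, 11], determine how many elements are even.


Check each element:
  25 is odd
  18 is even
  4 is even
  18 is even
  5 is odd
  11 is odd
Evens: [18, 4, 18]
Count of evens = 3
Final answer: 3


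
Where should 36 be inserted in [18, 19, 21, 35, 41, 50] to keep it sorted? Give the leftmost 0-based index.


List is sorted: [18, 19, 21, 35, 41, 50]
We need the leftmost position where 36 can be inserted, i.e. the first index whose element is >= 36 (or the end of the list if none is).
Binary search with low=0, high=6 (0-based indices):
  low=0, high=6, mid=3: a[3]=35 < 36, so low = 4
  low=4, high=6, mid=5: a[5]=50 >= 36, so high = 5
  low=4, high=5, mid=4: a[4]=41 >= 36, so high = 4
Now low = high = 4, so the insertion index is 4.
Final answer: 4


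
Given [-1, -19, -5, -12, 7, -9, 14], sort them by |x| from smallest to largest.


Compute absolute values:
  |-1| = 1
  |-19| = 19
  |-5| = 5
  |-12| = 12
  |7| = 7
  |-9| = 9
  |14| = 14
Absolute values in increasing order: 1 < 5 < 7 < 9 < 12 < 14 < 19
Listing the original numbers in that order gives the answer.
Final answer: [-1, -5, 7, -9, -12, 14, -19]


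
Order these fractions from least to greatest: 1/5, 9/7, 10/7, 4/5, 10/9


Convert to decimal for comparison:
  1/5 = 0.2
  9/7 = 1.2857
  10/7 = 1.4286
  4/5 = 0.8
  10/9 = 1.1111
Decimals in increasing order: 0.2 < 0.8 < 1.1111 < 1.2857 < 1.4286
Writing each back as its fraction gives the sorted order.
Final answer: 1/5, 4/5, 10/9, 9/7, 10/7


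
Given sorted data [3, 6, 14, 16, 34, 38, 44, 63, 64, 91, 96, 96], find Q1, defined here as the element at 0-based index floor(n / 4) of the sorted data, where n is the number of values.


The list has n = 12 elements.
Q1 index = floor(12 / 4) = floor(3) = 3
Counting from index 0 in the sorted data, the element at index 3 is 16.
Final answer: 16


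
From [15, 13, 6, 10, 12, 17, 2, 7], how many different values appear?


List all unique values:
Distinct values: [2, 6, 7, 10, 12, 13, 15, 17]
Count = 8
Final answer: 8


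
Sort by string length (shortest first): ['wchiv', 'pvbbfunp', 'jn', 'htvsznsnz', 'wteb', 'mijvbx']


Compute lengths:
  'wchiv' has length 5
  'pvbbfunp' has length 8
  'jn' has length 2
  'htvsznsnz' has length 9
  'wteb' has length 4
  'mijvbx' has length 6
Lengths in increasing order: 2 < 4 < 5 < 6 < 8 < 9
Listing the words in that order gives the answer.
Final answer: ['jn', 'wteb', 'wchiv', 'mijvbx', 'pvbbfunp', 'htvsznsnz']


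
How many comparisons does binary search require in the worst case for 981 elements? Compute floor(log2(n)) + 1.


Binary search halves the search space each step.
Maximum comparisons = floor(log2(981)) + 1
log2(981) = 9.9381
floor(log2(981)) = 9, so 9 + 1 = 10
Final answer: 10


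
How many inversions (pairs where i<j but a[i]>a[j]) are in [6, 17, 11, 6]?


For each element, count the later elements that are smaller than it:
  6 (index 0): smaller elements after it = [] -> 0
  17 (index 1): smaller elements after it = [11, 6] -> 2
  11 (index 2): smaller elements after it = [6] -> 1
Total inversions = 0 + 2 + 1 = 3
Final answer: 3


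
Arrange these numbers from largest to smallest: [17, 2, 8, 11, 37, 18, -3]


Original list: [17, 2, 8, 11, 37, 18, -3]
Repeatedly take the largest remaining element:
  Remaining [17, 2, 8, 11, 37, 18, -3] -> largest is 37
  Remaining [17, 2, 8, 11, 18, -3] -> largest is 18
  Remaining [17, 2, 8, 11, -3] -> largest is 17
  Remaining [2, 8, 11, -3] -> largest is 11
  Remaining [2, 8, -3] -> largest is 8
  Remaining [2, -3] -> largest is 2
  Remaining [-3] -> largest is -3
Collecting the picks in order gives the descending list.
Final answer: [37, 18, 17, 11, 8, 2, -3]


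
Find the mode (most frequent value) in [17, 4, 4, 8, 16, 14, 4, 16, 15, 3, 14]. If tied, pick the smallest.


Count the frequency of each value:
  3 appears 1 time(s)
  4 appears 3 time(s)
  8 appears 1 time(s)
  14 appears 2 time(s)
  15 appears 1 time(s)
  16 appears 2 time(s)
  17 appears 1 time(s)
Maximum frequency is 3.
Only 4 reaches that frequency, so it is the mode.
Final answer: 4


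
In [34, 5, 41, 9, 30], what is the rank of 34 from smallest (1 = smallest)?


Sort ascending: [5, 9, 30, 34, 41]
Find 34 in the sorted list.
34 is at position 4 (1-indexed).
Final answer: 4


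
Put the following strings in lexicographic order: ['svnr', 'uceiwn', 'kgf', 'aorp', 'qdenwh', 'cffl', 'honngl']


Compare strings character by character (the first differing letter decides):
  'aorp' < 'cffl' since 'a' < 'c' at position 1
  'cffl' < 'honngl' since 'c' < 'h' at position 1
  'honngl' < 'kgf' since 'h' < 'k' at position 1
  'kgf' < 'qdenwh' since 'k' < 'q' at position 1
  'qdenwh' < 'svnr' since 'q' < 's' at position 1
  'svnr' < 'uceiwn' since 's' < 'u' at position 1
Chaining these comparisons gives the alphabetical order.
Final answer: ['aorp', 'cffl', 'honngl', 'kgf', 'qdenwh', 'svnr', 'uceiwn']


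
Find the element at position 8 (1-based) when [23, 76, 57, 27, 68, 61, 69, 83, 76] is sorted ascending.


Sort ascending: [23, 27, 57, 61, 68, 69, 76, 76, 83]
The 8th element (1-indexed) is at index 7.
Value = 76
Final answer: 76


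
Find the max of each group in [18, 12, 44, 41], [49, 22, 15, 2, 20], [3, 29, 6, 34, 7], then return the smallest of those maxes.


Find max of each group:
  Group 1: [18, 12, 44, 41] -> max = 44
  Group 2: [49, 22, 15, 2, 20] -> max = 49
  Group 3: [3, 29, 6, 34, 7] -> max = 34
Maxes: [44, 49, 34]
Minimum of maxes = 34
Final answer: 34


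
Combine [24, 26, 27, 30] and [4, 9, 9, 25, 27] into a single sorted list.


List A: [24, 26, 27, 30]
List B: [4, 9, 9, 25, 27]
Repeatedly compare the front elements and take the smaller:
  24 vs 4 -> take 4
  24 vs 9 -> take 9
  24 vs 9 -> take 9
  24 vs 25 -> take 24
  26 vs 25 -> take 25
  26 vs 27 -> take 26
  27 vs 27 -> take 27
  30 vs 27 -> take 27
  B is exhausted; append the rest of A: [30]
Final answer: [4, 9, 9, 24, 25, 26, 27, 27, 30]


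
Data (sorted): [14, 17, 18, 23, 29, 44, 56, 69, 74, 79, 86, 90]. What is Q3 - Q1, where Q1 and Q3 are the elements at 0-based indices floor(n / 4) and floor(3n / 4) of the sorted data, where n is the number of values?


The data has n = 12 elements.
Q1 index = floor(12 / 4) = floor(3) = 3; Q3 index = floor(3 * 12 / 4) = floor(9) = 9
Q1 = element at index 3 = 23
Q3 = element at index 9 = 79
IQR = 79 - 23 = 56
Final answer: 56


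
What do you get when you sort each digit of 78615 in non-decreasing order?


The number 78615 has digits: 7, 8, 6, 1, 5
Sorted: 1, 5, 6, 7, 8
Joining the sorted digits gives the result.
Final answer: 15678


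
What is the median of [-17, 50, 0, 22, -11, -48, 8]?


First, sort the list: [-48, -17, -11, 0, 8, 22, 50]
The list has 7 elements (odd count).
The middle index is 3 (0-based), and the element there is 0.
Final answer: 0
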